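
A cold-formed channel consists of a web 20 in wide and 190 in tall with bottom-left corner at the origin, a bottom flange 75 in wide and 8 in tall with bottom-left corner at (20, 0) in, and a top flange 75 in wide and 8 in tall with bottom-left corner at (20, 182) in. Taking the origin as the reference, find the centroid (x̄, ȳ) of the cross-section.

web: A = 20 × 190 = 3800.00, centroid at (10.00, 95.00).
bottom flange: A = 75 × 8 = 600.00, centroid at (57.50, 4.00).
top flange: A = 75 × 8 = 600.00, centroid at (57.50, 186.00).
ΣA = 5000.00 in², ΣAx̄ = 107000.00 in³, ΣAȳ = 475000.00 in³.
x̄ = 107000.00/5000.00 = 21.40 in; ȳ = 475000.00/5000.00 = 95.00 in.

x̄ = 21.40 in, ȳ = 95.00 in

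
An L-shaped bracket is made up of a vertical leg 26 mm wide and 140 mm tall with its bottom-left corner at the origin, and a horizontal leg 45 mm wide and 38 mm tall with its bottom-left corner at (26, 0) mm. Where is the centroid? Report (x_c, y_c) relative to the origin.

x_c = 24.35 mm, y_c = 53.70 mm

vertical leg: A = 26 × 140 = 3640.00, centroid at (13.00, 70.00).
horizontal leg: A = 45 × 38 = 1710.00, centroid at (48.50, 19.00).
ΣA = 5350.00 mm²
ΣAx_c = (3640.00)(13.00) + (1710.00)(48.50) = 130255.00 mm³
ΣAy_c = (3640.00)(70.00) + (1710.00)(19.00) = 287290.00 mm³
x_c = 130255.00 / 5350.00 = 24.35 mm
y_c = 287290.00 / 5350.00 = 53.70 mm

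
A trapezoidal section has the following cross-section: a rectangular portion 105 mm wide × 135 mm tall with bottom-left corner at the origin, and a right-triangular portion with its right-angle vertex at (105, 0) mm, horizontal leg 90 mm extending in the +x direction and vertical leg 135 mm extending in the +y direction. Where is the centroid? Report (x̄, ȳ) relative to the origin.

rectangular portion: A = 105 × 135 = 14175.00, centroid at (52.50, 67.50).
triangular portion: A = ½·90·135 = 6075.00, centroid at (135.00, 45.00).
ΣA = 20250.00 mm²
ΣAx̄ = (14175.00)(52.50) + (6075.00)(135.00) = 1564312.50 mm³
ΣAȳ = (14175.00)(67.50) + (6075.00)(45.00) = 1230187.50 mm³
x̄ = 1564312.50 / 20250.00 = 77.25 mm
ȳ = 1230187.50 / 20250.00 = 60.75 mm

x̄ = 77.25 mm, ȳ = 60.75 mm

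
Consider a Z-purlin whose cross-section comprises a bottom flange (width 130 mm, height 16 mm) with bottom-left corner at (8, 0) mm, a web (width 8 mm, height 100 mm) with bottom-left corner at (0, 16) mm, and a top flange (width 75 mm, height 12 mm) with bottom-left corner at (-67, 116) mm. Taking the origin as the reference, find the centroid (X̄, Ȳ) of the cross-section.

bottom flange: A = 130 × 16 = 2080.00, centroid at (73.00, 8.00).
web: A = 8 × 100 = 800.00, centroid at (4.00, 66.00).
top flange: A = 75 × 12 = 900.00, centroid at (-29.50, 122.00).
ΣA = 3780.00 mm²
ΣAX̄ = (2080.00)(73.00) + (800.00)(4.00) + (900.00)(-29.50) = 128490.00 mm³
ΣAȲ = (2080.00)(8.00) + (800.00)(66.00) + (900.00)(122.00) = 179240.00 mm³
X̄ = 128490.00 / 3780.00 = 33.99 mm
Ȳ = 179240.00 / 3780.00 = 47.42 mm

X̄ = 33.99 mm, Ȳ = 47.42 mm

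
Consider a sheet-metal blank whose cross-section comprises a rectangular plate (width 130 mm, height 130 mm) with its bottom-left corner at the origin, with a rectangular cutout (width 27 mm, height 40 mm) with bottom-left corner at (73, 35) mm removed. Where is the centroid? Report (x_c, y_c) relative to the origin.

plate: A = 130 × 130 = 16900.00, centroid at (65.00, 65.00).
hole: A = −(27 × 40) = -1080.00, centroid at (86.50, 55.00).
ΣA = 15820.00 mm², ΣAx_c = 1005080.00 mm³, ΣAy_c = 1039100.00 mm³.
x_c = 1005080.00/15820.00 = 63.53 mm; y_c = 1039100.00/15820.00 = 65.68 mm.

x_c = 63.53 mm, y_c = 65.68 mm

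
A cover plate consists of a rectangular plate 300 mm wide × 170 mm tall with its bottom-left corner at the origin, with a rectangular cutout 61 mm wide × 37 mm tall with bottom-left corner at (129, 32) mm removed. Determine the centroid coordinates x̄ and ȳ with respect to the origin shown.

x̄ = 149.56 mm, ȳ = 86.60 mm

plate: A = 300 × 170 = 51000.00, centroid at (150.00, 85.00).
hole: A = −(61 × 37) = -2257.00, centroid at (159.50, 50.50).
ΣA = 48743.00 mm², ΣAx̄ = 7290008.50 mm³, ΣAȳ = 4221021.50 mm³.
x̄ = 7290008.50/48743.00 = 149.56 mm; ȳ = 4221021.50/48743.00 = 86.60 mm.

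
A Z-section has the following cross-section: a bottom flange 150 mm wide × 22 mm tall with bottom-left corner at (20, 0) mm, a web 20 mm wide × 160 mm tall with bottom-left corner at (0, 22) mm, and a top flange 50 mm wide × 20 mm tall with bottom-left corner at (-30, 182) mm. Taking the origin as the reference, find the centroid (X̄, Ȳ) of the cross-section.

X̄ = 45.40 mm, Ȳ = 73.96 mm

bottom flange: A = 150 × 22 = 3300.00, centroid at (95.00, 11.00).
web: A = 20 × 160 = 3200.00, centroid at (10.00, 102.00).
top flange: A = 50 × 20 = 1000.00, centroid at (-5.00, 192.00).
ΣA = 7500.00 mm²
ΣAX̄ = (3300.00)(95.00) + (3200.00)(10.00) + (1000.00)(-5.00) = 340500.00 mm³
ΣAȲ = (3300.00)(11.00) + (3200.00)(102.00) + (1000.00)(192.00) = 554700.00 mm³
X̄ = 340500.00 / 7500.00 = 45.40 mm
Ȳ = 554700.00 / 7500.00 = 73.96 mm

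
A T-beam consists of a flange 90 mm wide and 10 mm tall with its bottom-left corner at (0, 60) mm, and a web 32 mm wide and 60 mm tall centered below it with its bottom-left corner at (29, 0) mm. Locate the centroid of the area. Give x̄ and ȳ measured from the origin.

x̄ = 45.00 mm, ȳ = 41.17 mm

Part | A | x̄ᵢ | ȳᵢ | A·x̄ᵢ | A·ȳᵢ
web | 1920.00 | 45.00 | 30.00 | 86400.00 | 57600.00
flange | 900.00 | 45.00 | 65.00 | 40500.00 | 58500.00
Σ | 2820.00 |  |  | 126900.00 | 116100.00
x̄ = 126900.00 / 2820.00 = 45.00 mm
ȳ = 116100.00 / 2820.00 = 41.17 mm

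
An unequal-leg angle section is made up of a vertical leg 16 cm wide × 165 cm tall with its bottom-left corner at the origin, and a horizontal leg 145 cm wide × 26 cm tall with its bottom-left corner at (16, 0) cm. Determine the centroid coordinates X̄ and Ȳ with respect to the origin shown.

X̄ = 55.35 cm, Ȳ = 41.62 cm

vertical leg: A = 16 × 165 = 2640.00, centroid at (8.00, 82.50).
horizontal leg: A = 145 × 26 = 3770.00, centroid at (88.50, 13.00).
ΣA = 6410.00 cm², ΣAX̄ = 354765.00 cm³, ΣAȲ = 266810.00 cm³.
X̄ = 354765.00/6410.00 = 55.35 cm; Ȳ = 266810.00/6410.00 = 41.62 cm.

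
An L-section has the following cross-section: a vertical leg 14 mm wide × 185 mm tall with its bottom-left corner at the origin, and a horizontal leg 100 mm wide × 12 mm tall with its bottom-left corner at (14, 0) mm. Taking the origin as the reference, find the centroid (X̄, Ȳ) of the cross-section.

X̄ = 25.05 mm, Ȳ = 65.11 mm

vertical leg: A = 14 × 185 = 2590.00, centroid at (7.00, 92.50).
horizontal leg: A = 100 × 12 = 1200.00, centroid at (64.00, 6.00).
ΣA = 3790.00 mm², ΣAX̄ = 94930.00 mm³, ΣAȲ = 246775.00 mm³.
X̄ = 94930.00/3790.00 = 25.05 mm; Ȳ = 246775.00/3790.00 = 65.11 mm.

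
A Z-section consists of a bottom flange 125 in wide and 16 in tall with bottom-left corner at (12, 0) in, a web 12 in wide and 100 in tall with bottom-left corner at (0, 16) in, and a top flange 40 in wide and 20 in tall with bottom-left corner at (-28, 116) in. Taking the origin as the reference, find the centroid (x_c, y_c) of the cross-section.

x_c = 37.45 in, y_c = 49.00 in

Part | A | x̄ᵢ | ȳᵢ | A·x̄ᵢ | A·ȳᵢ
bottom flange | 2000.00 | 74.50 | 8.00 | 149000.00 | 16000.00
web | 1200.00 | 6.00 | 66.00 | 7200.00 | 79200.00
top flange | 800.00 | -8.00 | 126.00 | -6400.00 | 100800.00
Σ | 4000.00 |  |  | 149800.00 | 196000.00
x_c = 149800.00 / 4000.00 = 37.45 in
y_c = 196000.00 / 4000.00 = 49.00 in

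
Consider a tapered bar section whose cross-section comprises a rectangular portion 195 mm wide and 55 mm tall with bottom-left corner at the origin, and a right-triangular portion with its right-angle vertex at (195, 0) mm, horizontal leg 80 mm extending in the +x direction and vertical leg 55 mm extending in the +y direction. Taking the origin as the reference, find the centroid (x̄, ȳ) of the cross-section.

x̄ = 118.63 mm, ȳ = 25.94 mm

rectangular portion: A = 195 × 55 = 10725.00, centroid at (97.50, 27.50).
triangular portion: A = ½·80·55 = 2200.00, centroid at (221.67, 18.33).
ΣA = 12925.00 mm², ΣAx̄ = 1533354.17 mm³, ΣAȳ = 335270.83 mm³.
x̄ = 1533354.17/12925.00 = 118.63 mm; ȳ = 335270.83/12925.00 = 25.94 mm.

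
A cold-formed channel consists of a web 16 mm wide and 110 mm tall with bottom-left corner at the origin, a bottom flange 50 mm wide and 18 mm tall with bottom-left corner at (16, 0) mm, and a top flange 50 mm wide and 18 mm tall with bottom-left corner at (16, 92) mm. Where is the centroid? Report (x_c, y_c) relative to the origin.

Part | A | x̄ᵢ | ȳᵢ | A·x̄ᵢ | A·ȳᵢ
web | 1760.00 | 8.00 | 55.00 | 14080.00 | 96800.00
bottom flange | 900.00 | 41.00 | 9.00 | 36900.00 | 8100.00
top flange | 900.00 | 41.00 | 101.00 | 36900.00 | 90900.00
Σ | 3560.00 |  |  | 87880.00 | 195800.00
x_c = 87880.00 / 3560.00 = 24.69 mm
y_c = 195800.00 / 3560.00 = 55.00 mm

x_c = 24.69 mm, y_c = 55.00 mm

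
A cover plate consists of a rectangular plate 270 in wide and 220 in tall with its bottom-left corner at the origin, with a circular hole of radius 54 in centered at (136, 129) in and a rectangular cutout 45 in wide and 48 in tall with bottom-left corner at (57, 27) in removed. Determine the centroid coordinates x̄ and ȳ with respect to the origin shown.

x̄ = 137.30 in, ȳ = 109.03 in

plate: A = 270 × 220 = 59400.00, centroid at (135.00, 110.00).
hole 1: A = −π·54² = -9160.88, centroid at (136.00, 129.00).
hole 2: A = −(45 × 48) = -2160.00, centroid at (79.50, 51.00).
ΣA = 48079.12 in²
ΣAx̄ = (59400.00)(135.00) + (-9160.88)(136.00) + (-2160.00)(79.50) = 6601399.75 in³
ΣAȳ = (59400.00)(110.00) + (-9160.88)(129.00) + (-2160.00)(51.00) = 5242085.94 in³
x̄ = 6601399.75 / 48079.12 = 137.30 in
ȳ = 5242085.94 / 48079.12 = 109.03 in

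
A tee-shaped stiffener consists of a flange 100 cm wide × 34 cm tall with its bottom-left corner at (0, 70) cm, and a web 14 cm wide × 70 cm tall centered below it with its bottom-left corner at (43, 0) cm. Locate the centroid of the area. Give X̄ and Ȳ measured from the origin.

Part | A | x̄ᵢ | ȳᵢ | A·x̄ᵢ | A·ȳᵢ
web | 980.00 | 50.00 | 35.00 | 49000.00 | 34300.00
flange | 3400.00 | 50.00 | 87.00 | 170000.00 | 295800.00
Σ | 4380.00 |  |  | 219000.00 | 330100.00
X̄ = 219000.00 / 4380.00 = 50.00 cm
Ȳ = 330100.00 / 4380.00 = 75.37 cm

X̄ = 50.00 cm, Ȳ = 75.37 cm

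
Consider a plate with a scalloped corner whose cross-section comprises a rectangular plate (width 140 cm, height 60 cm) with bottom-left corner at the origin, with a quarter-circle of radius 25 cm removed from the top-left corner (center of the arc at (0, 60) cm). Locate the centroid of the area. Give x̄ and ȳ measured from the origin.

Part | A | x̄ᵢ | ȳᵢ | A·x̄ᵢ | A·ȳᵢ
plate | 8400.00 | 70.00 | 30.00 | 588000.00 | 252000.00
removed quarter-circle | -490.87 | 10.61 | 49.39 | -5208.33 | -24244.10
Σ | 7909.13 |  |  | 582791.67 | 227755.90
x̄ = 582791.67 / 7909.13 = 73.69 cm
ȳ = 227755.90 / 7909.13 = 28.80 cm

x̄ = 73.69 cm, ȳ = 28.80 cm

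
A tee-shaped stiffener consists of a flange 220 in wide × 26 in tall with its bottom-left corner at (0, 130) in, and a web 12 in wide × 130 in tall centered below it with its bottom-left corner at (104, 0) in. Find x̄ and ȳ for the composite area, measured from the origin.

web: A = 12 × 130 = 1560.00, centroid at (110.00, 65.00).
flange: A = 220 × 26 = 5720.00, centroid at (110.00, 143.00).
ΣA = 7280.00 in²
ΣAx̄ = (1560.00)(110.00) + (5720.00)(110.00) = 800800.00 in³
ΣAȳ = (1560.00)(65.00) + (5720.00)(143.00) = 919360.00 in³
x̄ = 800800.00 / 7280.00 = 110.00 in
ȳ = 919360.00 / 7280.00 = 126.29 in

x̄ = 110.00 in, ȳ = 126.29 in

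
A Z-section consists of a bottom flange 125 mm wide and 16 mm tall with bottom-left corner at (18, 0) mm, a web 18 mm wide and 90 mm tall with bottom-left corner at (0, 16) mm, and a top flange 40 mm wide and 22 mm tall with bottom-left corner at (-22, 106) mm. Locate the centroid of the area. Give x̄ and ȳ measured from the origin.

x̄ = 38.63 mm, ȳ = 48.40 mm

Part | A | x̄ᵢ | ȳᵢ | A·x̄ᵢ | A·ȳᵢ
bottom flange | 2000.00 | 80.50 | 8.00 | 161000.00 | 16000.00
web | 1620.00 | 9.00 | 61.00 | 14580.00 | 98820.00
top flange | 880.00 | -2.00 | 117.00 | -1760.00 | 102960.00
Σ | 4500.00 |  |  | 173820.00 | 217780.00
x̄ = 173820.00 / 4500.00 = 38.63 mm
ȳ = 217780.00 / 4500.00 = 48.40 mm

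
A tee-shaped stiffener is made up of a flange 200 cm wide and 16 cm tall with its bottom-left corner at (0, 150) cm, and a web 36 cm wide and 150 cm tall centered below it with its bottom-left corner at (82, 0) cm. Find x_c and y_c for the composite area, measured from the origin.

x_c = 100.00 cm, y_c = 105.88 cm

web: A = 36 × 150 = 5400.00, centroid at (100.00, 75.00).
flange: A = 200 × 16 = 3200.00, centroid at (100.00, 158.00).
ΣA = 8600.00 cm²
ΣAx_c = (5400.00)(100.00) + (3200.00)(100.00) = 860000.00 cm³
ΣAy_c = (5400.00)(75.00) + (3200.00)(158.00) = 910600.00 cm³
x_c = 860000.00 / 8600.00 = 100.00 cm
y_c = 910600.00 / 8600.00 = 105.88 cm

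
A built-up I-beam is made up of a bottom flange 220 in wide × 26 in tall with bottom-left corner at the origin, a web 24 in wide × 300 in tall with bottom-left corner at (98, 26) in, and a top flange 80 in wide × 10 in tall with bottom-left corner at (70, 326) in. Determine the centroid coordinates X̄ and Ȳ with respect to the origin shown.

X̄ = 110.00 in, Ȳ = 117.08 in

Part | A | x̄ᵢ | ȳᵢ | A·x̄ᵢ | A·ȳᵢ
bottom flange | 5720.00 | 110.00 | 13.00 | 629200.00 | 74360.00
web | 7200.00 | 110.00 | 176.00 | 792000.00 | 1267200.00
top flange | 800.00 | 110.00 | 331.00 | 88000.00 | 264800.00
Σ | 13720.00 |  |  | 1509200.00 | 1606360.00
X̄ = 1509200.00 / 13720.00 = 110.00 in
Ȳ = 1606360.00 / 13720.00 = 117.08 in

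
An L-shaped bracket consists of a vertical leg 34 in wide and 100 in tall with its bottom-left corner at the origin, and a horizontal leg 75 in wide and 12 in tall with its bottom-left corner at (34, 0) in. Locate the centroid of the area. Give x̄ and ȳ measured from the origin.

x̄ = 28.41 in, ȳ = 40.79 in

vertical leg: A = 34 × 100 = 3400.00, centroid at (17.00, 50.00).
horizontal leg: A = 75 × 12 = 900.00, centroid at (71.50, 6.00).
ΣA = 4300.00 in²
ΣAx̄ = (3400.00)(17.00) + (900.00)(71.50) = 122150.00 in³
ΣAȳ = (3400.00)(50.00) + (900.00)(6.00) = 175400.00 in³
x̄ = 122150.00 / 4300.00 = 28.41 in
ȳ = 175400.00 / 4300.00 = 40.79 in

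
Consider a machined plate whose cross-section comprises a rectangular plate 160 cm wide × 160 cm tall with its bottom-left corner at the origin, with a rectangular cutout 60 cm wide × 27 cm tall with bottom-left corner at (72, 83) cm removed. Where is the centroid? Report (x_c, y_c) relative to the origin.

x_c = 78.51 cm, y_c = 78.89 cm

plate: A = 160 × 160 = 25600.00, centroid at (80.00, 80.00).
hole: A = −(60 × 27) = -1620.00, centroid at (102.00, 96.50).
ΣA = 23980.00 cm²
ΣAx_c = (25600.00)(80.00) + (-1620.00)(102.00) = 1882760.00 cm³
ΣAy_c = (25600.00)(80.00) + (-1620.00)(96.50) = 1891670.00 cm³
x_c = 1882760.00 / 23980.00 = 78.51 cm
y_c = 1891670.00 / 23980.00 = 78.89 cm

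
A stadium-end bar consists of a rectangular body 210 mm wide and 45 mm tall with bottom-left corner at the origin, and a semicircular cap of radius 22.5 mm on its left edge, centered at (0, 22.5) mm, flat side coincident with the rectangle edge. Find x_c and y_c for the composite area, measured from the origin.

rectangular body: A = 210 × 45 = 9450.00, centroid at (105.00, 22.50).
semicircular end: A = ½π·22.5² = 795.22, centroid at (-9.55, 22.50).
ΣA = 10245.22 mm², ΣAx_c = 984656.25 mm³, ΣAy_c = 230517.35 mm³.
x_c = 984656.25/10245.22 = 96.11 mm; y_c = 230517.35/10245.22 = 22.50 mm.

x_c = 96.11 mm, y_c = 22.50 mm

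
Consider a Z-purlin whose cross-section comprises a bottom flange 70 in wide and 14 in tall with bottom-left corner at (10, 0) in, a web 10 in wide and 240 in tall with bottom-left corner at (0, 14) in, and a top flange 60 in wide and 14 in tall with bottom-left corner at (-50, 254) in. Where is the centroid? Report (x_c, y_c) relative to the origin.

bottom flange: A = 70 × 14 = 980.00, centroid at (45.00, 7.00).
web: A = 10 × 240 = 2400.00, centroid at (5.00, 134.00).
top flange: A = 60 × 14 = 840.00, centroid at (-20.00, 261.00).
ΣA = 4220.00 in², ΣAx_c = 39300.00 in³, ΣAy_c = 547700.00 in³.
x_c = 39300.00/4220.00 = 9.31 in; y_c = 547700.00/4220.00 = 129.79 in.

x_c = 9.31 in, y_c = 129.79 in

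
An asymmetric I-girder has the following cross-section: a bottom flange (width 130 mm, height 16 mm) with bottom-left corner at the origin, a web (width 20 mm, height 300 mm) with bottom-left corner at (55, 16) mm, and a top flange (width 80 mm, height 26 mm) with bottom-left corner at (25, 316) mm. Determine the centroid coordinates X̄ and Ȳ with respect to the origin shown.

X̄ = 65.00 mm, Ȳ = 167.02 mm

bottom flange: A = 130 × 16 = 2080.00, centroid at (65.00, 8.00).
web: A = 20 × 300 = 6000.00, centroid at (65.00, 166.00).
top flange: A = 80 × 26 = 2080.00, centroid at (65.00, 329.00).
ΣA = 10160.00 mm²
ΣAX̄ = (2080.00)(65.00) + (6000.00)(65.00) + (2080.00)(65.00) = 660400.00 mm³
ΣAȲ = (2080.00)(8.00) + (6000.00)(166.00) + (2080.00)(329.00) = 1696960.00 mm³
X̄ = 660400.00 / 10160.00 = 65.00 mm
Ȳ = 1696960.00 / 10160.00 = 167.02 mm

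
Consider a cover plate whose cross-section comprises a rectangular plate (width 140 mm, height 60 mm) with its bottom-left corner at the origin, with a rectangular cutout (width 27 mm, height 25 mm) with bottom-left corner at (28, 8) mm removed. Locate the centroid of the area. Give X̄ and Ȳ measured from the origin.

Part | A | x̄ᵢ | ȳᵢ | A·x̄ᵢ | A·ȳᵢ
plate | 8400.00 | 70.00 | 30.00 | 588000.00 | 252000.00
hole | -675.00 | 41.50 | 20.50 | -28012.50 | -13837.50
Σ | 7725.00 |  |  | 559987.50 | 238162.50
X̄ = 559987.50 / 7725.00 = 72.49 mm
Ȳ = 238162.50 / 7725.00 = 30.83 mm

X̄ = 72.49 mm, Ȳ = 30.83 mm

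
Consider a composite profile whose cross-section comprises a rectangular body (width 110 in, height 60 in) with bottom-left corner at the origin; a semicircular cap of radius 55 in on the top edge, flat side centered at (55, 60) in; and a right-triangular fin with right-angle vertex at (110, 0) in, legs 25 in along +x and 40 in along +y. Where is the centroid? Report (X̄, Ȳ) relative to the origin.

Part | A | x̄ᵢ | ȳᵢ | A·x̄ᵢ | A·ȳᵢ
rectangular body | 6600.00 | 55.00 | 30.00 | 363000.00 | 198000.00
semicircular top | 4751.66 | 55.00 | 83.34 | 261341.24 | 396016.20
triangular fin | 500.00 | 118.33 | 13.33 | 59166.67 | 6666.67
Σ | 11851.66 |  |  | 683507.91 | 600682.87
X̄ = 683507.91 / 11851.66 = 57.67 in
Ȳ = 600682.87 / 11851.66 = 50.68 in

X̄ = 57.67 in, Ȳ = 50.68 in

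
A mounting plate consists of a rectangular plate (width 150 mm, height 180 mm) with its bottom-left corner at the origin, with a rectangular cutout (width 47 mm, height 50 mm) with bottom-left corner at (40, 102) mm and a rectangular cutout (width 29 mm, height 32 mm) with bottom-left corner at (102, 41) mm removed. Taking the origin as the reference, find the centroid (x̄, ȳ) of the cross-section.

Part | A | x̄ᵢ | ȳᵢ | A·x̄ᵢ | A·ȳᵢ
plate | 27000.00 | 75.00 | 90.00 | 2025000.00 | 2430000.00
hole 1 | -2350.00 | 63.50 | 127.00 | -149225.00 | -298450.00
hole 2 | -928.00 | 116.50 | 57.00 | -108112.00 | -52896.00
Σ | 23722.00 |  |  | 1767663.00 | 2078654.00
x̄ = 1767663.00 / 23722.00 = 74.52 mm
ȳ = 2078654.00 / 23722.00 = 87.63 mm

x̄ = 74.52 mm, ȳ = 87.63 mm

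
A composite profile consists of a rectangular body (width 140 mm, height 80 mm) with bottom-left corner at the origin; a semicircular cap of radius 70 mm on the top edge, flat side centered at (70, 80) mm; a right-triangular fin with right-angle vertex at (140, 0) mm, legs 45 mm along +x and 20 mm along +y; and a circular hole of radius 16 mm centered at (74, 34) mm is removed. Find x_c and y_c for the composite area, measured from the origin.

rectangular body: A = 140 × 80 = 11200.00, centroid at (70.00, 40.00).
semicircular top: A = ½π·70² = 7696.90, centroid at (70.00, 109.71).
triangular fin: A = ½·45·20 = 450.00, centroid at (155.00, 6.67).
hole: A = −π·16² = -804.25, centroid at (74.00, 34.00).
ΣA = 18542.65 mm², ΣAx_c = 1333018.81 mm³, ΣAy_c = 1268074.40 mm³.
x_c = 1333018.81/18542.65 = 71.89 mm; y_c = 1268074.40/18542.65 = 68.39 mm.

x_c = 71.89 mm, y_c = 68.39 mm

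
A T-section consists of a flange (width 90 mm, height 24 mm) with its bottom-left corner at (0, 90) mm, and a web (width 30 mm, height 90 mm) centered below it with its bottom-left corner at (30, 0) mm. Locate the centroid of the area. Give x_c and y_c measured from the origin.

x_c = 45.00 mm, y_c = 70.33 mm

web: A = 30 × 90 = 2700.00, centroid at (45.00, 45.00).
flange: A = 90 × 24 = 2160.00, centroid at (45.00, 102.00).
ΣA = 4860.00 mm², ΣAx_c = 218700.00 mm³, ΣAy_c = 341820.00 mm³.
x_c = 218700.00/4860.00 = 45.00 mm; y_c = 341820.00/4860.00 = 70.33 mm.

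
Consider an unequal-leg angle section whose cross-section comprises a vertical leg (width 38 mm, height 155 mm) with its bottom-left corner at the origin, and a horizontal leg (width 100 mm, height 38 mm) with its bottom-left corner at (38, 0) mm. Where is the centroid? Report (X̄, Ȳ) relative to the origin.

X̄ = 46.06 mm, Ȳ = 54.56 mm

vertical leg: A = 38 × 155 = 5890.00, centroid at (19.00, 77.50).
horizontal leg: A = 100 × 38 = 3800.00, centroid at (88.00, 19.00).
ΣA = 9690.00 mm²
ΣAX̄ = (5890.00)(19.00) + (3800.00)(88.00) = 446310.00 mm³
ΣAȲ = (5890.00)(77.50) + (3800.00)(19.00) = 528675.00 mm³
X̄ = 446310.00 / 9690.00 = 46.06 mm
Ȳ = 528675.00 / 9690.00 = 54.56 mm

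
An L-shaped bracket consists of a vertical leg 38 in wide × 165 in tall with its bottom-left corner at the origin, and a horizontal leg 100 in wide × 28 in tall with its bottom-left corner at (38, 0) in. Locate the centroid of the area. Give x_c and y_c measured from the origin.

x_c = 40.30 in, y_c = 61.35 in

vertical leg: A = 38 × 165 = 6270.00, centroid at (19.00, 82.50).
horizontal leg: A = 100 × 28 = 2800.00, centroid at (88.00, 14.00).
ΣA = 9070.00 in²
ΣAx_c = (6270.00)(19.00) + (2800.00)(88.00) = 365530.00 in³
ΣAy_c = (6270.00)(82.50) + (2800.00)(14.00) = 556475.00 in³
x_c = 365530.00 / 9070.00 = 40.30 in
y_c = 556475.00 / 9070.00 = 61.35 in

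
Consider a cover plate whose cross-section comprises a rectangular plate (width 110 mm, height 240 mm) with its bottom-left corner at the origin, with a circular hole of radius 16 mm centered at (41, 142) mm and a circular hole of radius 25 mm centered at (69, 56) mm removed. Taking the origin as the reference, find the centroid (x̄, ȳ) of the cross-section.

x̄ = 54.31 mm, ȳ = 124.57 mm

plate: A = 110 × 240 = 26400.00, centroid at (55.00, 120.00).
hole 1: A = −π·16² = -804.25, centroid at (41.00, 142.00).
hole 2: A = −π·25² = -1963.50, centroid at (69.00, 56.00).
ΣA = 23632.26 mm²
ΣAx̄ = (26400.00)(55.00) + (-804.25)(41.00) + (-1963.50)(69.00) = 1283544.66 mm³
ΣAȳ = (26400.00)(120.00) + (-804.25)(142.00) + (-1963.50)(56.00) = 2943841.08 mm³
x̄ = 1283544.66 / 23632.26 = 54.31 mm
ȳ = 2943841.08 / 23632.26 = 124.57 mm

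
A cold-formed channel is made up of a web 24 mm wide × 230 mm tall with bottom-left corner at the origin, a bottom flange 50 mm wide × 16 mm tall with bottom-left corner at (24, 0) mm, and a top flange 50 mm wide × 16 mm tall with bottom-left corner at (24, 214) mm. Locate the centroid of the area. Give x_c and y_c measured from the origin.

Part | A | x̄ᵢ | ȳᵢ | A·x̄ᵢ | A·ȳᵢ
web | 5520.00 | 12.00 | 115.00 | 66240.00 | 634800.00
bottom flange | 800.00 | 49.00 | 8.00 | 39200.00 | 6400.00
top flange | 800.00 | 49.00 | 222.00 | 39200.00 | 177600.00
Σ | 7120.00 |  |  | 144640.00 | 818800.00
x_c = 144640.00 / 7120.00 = 20.31 mm
y_c = 818800.00 / 7120.00 = 115.00 mm

x_c = 20.31 mm, y_c = 115.00 mm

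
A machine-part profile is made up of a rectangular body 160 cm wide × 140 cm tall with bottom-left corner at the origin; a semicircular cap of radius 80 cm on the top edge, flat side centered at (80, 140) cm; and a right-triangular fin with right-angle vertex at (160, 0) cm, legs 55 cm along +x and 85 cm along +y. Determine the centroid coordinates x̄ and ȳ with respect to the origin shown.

x̄ = 86.61 cm, ȳ = 97.24 cm

rectangular body: A = 160 × 140 = 22400.00, centroid at (80.00, 70.00).
semicircular top: A = ½π·80² = 10053.10, centroid at (80.00, 173.95).
triangular fin: A = ½·55·85 = 2337.50, centroid at (178.33, 28.33).
ΣA = 34790.60 cm², ΣAx̄ = 3013101.89 cm³, ΣAȳ = 3382996.01 cm³.
x̄ = 3013101.89/34790.60 = 86.61 cm; ȳ = 3382996.01/34790.60 = 97.24 cm.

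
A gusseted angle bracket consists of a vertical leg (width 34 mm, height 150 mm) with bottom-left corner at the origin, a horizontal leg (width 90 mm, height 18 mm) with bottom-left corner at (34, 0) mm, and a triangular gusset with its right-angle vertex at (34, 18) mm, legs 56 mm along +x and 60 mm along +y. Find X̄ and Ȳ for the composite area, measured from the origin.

vertical leg: A = 34 × 150 = 5100.00, centroid at (17.00, 75.00).
horizontal leg: A = 90 × 18 = 1620.00, centroid at (79.00, 9.00).
gusset: A = ½·56·60 = 1680.00, centroid at (52.67, 38.00).
ΣA = 8400.00 mm²
ΣAX̄ = (5100.00)(17.00) + (1620.00)(79.00) + (1680.00)(52.67) = 303160.00 mm³
ΣAȲ = (5100.00)(75.00) + (1620.00)(9.00) + (1680.00)(38.00) = 460920.00 mm³
X̄ = 303160.00 / 8400.00 = 36.09 mm
Ȳ = 460920.00 / 8400.00 = 54.87 mm

X̄ = 36.09 mm, Ȳ = 54.87 mm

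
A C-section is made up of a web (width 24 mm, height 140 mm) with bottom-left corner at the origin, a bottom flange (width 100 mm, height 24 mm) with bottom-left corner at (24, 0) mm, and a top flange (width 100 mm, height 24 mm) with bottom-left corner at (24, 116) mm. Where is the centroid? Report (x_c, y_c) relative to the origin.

x_c = 48.47 mm, y_c = 70.00 mm

Part | A | x̄ᵢ | ȳᵢ | A·x̄ᵢ | A·ȳᵢ
web | 3360.00 | 12.00 | 70.00 | 40320.00 | 235200.00
bottom flange | 2400.00 | 74.00 | 12.00 | 177600.00 | 28800.00
top flange | 2400.00 | 74.00 | 128.00 | 177600.00 | 307200.00
Σ | 8160.00 |  |  | 395520.00 | 571200.00
x_c = 395520.00 / 8160.00 = 48.47 mm
y_c = 571200.00 / 8160.00 = 70.00 mm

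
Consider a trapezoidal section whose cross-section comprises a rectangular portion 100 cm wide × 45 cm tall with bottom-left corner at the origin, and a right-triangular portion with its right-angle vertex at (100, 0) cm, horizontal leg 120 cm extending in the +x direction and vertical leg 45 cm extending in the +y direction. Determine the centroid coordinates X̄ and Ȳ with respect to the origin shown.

Part | A | x̄ᵢ | ȳᵢ | A·x̄ᵢ | A·ȳᵢ
rectangular portion | 4500.00 | 50.00 | 22.50 | 225000.00 | 101250.00
triangular portion | 2700.00 | 140.00 | 15.00 | 378000.00 | 40500.00
Σ | 7200.00 |  |  | 603000.00 | 141750.00
X̄ = 603000.00 / 7200.00 = 83.75 cm
Ȳ = 141750.00 / 7200.00 = 19.69 cm

X̄ = 83.75 cm, Ȳ = 19.69 cm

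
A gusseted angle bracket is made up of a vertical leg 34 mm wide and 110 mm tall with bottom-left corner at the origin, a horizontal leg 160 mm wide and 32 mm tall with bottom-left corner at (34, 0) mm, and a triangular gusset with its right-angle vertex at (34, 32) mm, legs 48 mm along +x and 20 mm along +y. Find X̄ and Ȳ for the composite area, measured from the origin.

Part | A | x̄ᵢ | ȳᵢ | A·x̄ᵢ | A·ȳᵢ
vertical leg | 3740.00 | 17.00 | 55.00 | 63580.00 | 205700.00
horizontal leg | 5120.00 | 114.00 | 16.00 | 583680.00 | 81920.00
gusset | 480.00 | 50.00 | 38.67 | 24000.00 | 18560.00
Σ | 9340.00 |  |  | 671260.00 | 306180.00
X̄ = 671260.00 / 9340.00 = 71.87 mm
Ȳ = 306180.00 / 9340.00 = 32.78 mm

X̄ = 71.87 mm, Ȳ = 32.78 mm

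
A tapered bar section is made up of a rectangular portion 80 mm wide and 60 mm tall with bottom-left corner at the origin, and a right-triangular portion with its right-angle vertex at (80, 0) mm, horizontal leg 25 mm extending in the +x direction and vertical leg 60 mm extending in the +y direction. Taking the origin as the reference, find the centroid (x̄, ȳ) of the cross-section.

Part | A | x̄ᵢ | ȳᵢ | A·x̄ᵢ | A·ȳᵢ
rectangular portion | 4800.00 | 40.00 | 30.00 | 192000.00 | 144000.00
triangular portion | 750.00 | 88.33 | 20.00 | 66250.00 | 15000.00
Σ | 5550.00 |  |  | 258250.00 | 159000.00
x̄ = 258250.00 / 5550.00 = 46.53 mm
ȳ = 159000.00 / 5550.00 = 28.65 mm

x̄ = 46.53 mm, ȳ = 28.65 mm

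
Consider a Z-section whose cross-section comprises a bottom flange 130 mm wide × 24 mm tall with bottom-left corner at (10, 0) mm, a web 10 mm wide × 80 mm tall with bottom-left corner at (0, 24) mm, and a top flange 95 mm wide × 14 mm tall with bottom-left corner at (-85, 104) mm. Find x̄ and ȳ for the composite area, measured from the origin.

x̄ = 35.83 mm, ȳ = 45.00 mm

bottom flange: A = 130 × 24 = 3120.00, centroid at (75.00, 12.00).
web: A = 10 × 80 = 800.00, centroid at (5.00, 64.00).
top flange: A = 95 × 14 = 1330.00, centroid at (-37.50, 111.00).
ΣA = 5250.00 mm²
ΣAx̄ = (3120.00)(75.00) + (800.00)(5.00) + (1330.00)(-37.50) = 188125.00 mm³
ΣAȳ = (3120.00)(12.00) + (800.00)(64.00) + (1330.00)(111.00) = 236270.00 mm³
x̄ = 188125.00 / 5250.00 = 35.83 mm
ȳ = 236270.00 / 5250.00 = 45.00 mm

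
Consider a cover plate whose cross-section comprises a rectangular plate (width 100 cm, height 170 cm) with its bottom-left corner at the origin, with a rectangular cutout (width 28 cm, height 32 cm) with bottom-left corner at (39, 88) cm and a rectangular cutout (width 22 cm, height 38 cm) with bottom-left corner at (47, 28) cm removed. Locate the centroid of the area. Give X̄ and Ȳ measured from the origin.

X̄ = 49.39 cm, Ȳ = 85.97 cm

plate: A = 100 × 170 = 17000.00, centroid at (50.00, 85.00).
hole 1: A = −(28 × 32) = -896.00, centroid at (53.00, 104.00).
hole 2: A = −(22 × 38) = -836.00, centroid at (58.00, 47.00).
ΣA = 15268.00 cm²
ΣAX̄ = (17000.00)(50.00) + (-896.00)(53.00) + (-836.00)(58.00) = 754024.00 cm³
ΣAȲ = (17000.00)(85.00) + (-896.00)(104.00) + (-836.00)(47.00) = 1312524.00 cm³
X̄ = 754024.00 / 15268.00 = 49.39 cm
Ȳ = 1312524.00 / 15268.00 = 85.97 cm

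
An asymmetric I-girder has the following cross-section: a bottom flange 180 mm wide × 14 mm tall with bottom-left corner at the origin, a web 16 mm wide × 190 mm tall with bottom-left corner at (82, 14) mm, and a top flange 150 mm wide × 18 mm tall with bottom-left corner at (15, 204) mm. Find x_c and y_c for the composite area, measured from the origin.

x_c = 90.00 mm, y_c = 111.88 mm

bottom flange: A = 180 × 14 = 2520.00, centroid at (90.00, 7.00).
web: A = 16 × 190 = 3040.00, centroid at (90.00, 109.00).
top flange: A = 150 × 18 = 2700.00, centroid at (90.00, 213.00).
ΣA = 8260.00 mm², ΣAx_c = 743400.00 mm³, ΣAy_c = 924100.00 mm³.
x_c = 743400.00/8260.00 = 90.00 mm; y_c = 924100.00/8260.00 = 111.88 mm.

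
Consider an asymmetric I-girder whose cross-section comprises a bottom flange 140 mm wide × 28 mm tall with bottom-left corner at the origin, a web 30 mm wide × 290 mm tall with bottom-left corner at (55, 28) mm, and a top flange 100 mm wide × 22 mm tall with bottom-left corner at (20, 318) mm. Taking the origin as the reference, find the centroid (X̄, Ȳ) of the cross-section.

X̄ = 70.00 mm, Ȳ = 154.10 mm

Part | A | x̄ᵢ | ȳᵢ | A·x̄ᵢ | A·ȳᵢ
bottom flange | 3920.00 | 70.00 | 14.00 | 274400.00 | 54880.00
web | 8700.00 | 70.00 | 173.00 | 609000.00 | 1505100.00
top flange | 2200.00 | 70.00 | 329.00 | 154000.00 | 723800.00
Σ | 14820.00 |  |  | 1037400.00 | 2283780.00
X̄ = 1037400.00 / 14820.00 = 70.00 mm
Ȳ = 2283780.00 / 14820.00 = 154.10 mm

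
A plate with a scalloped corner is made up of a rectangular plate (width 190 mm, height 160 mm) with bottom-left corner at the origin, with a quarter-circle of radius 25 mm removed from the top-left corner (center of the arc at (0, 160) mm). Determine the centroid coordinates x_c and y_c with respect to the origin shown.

Part | A | x̄ᵢ | ȳᵢ | A·x̄ᵢ | A·ȳᵢ
plate | 30400.00 | 95.00 | 80.00 | 2888000.00 | 2432000.00
removed quarter-circle | -490.87 | 10.61 | 149.39 | -5208.33 | -73331.48
Σ | 29909.13 |  |  | 2882791.67 | 2358668.52
x_c = 2882791.67 / 29909.13 = 96.39 mm
y_c = 2358668.52 / 29909.13 = 78.86 mm

x_c = 96.39 mm, y_c = 78.86 mm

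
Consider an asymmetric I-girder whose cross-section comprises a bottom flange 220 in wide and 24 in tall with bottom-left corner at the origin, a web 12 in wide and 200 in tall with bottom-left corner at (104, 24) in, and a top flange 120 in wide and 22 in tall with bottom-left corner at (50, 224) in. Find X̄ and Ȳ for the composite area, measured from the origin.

X̄ = 110.00 in, Ȳ = 95.09 in

bottom flange: A = 220 × 24 = 5280.00, centroid at (110.00, 12.00).
web: A = 12 × 200 = 2400.00, centroid at (110.00, 124.00).
top flange: A = 120 × 22 = 2640.00, centroid at (110.00, 235.00).
ΣA = 10320.00 in², ΣAX̄ = 1135200.00 in³, ΣAȲ = 981360.00 in³.
X̄ = 1135200.00/10320.00 = 110.00 in; Ȳ = 981360.00/10320.00 = 95.09 in.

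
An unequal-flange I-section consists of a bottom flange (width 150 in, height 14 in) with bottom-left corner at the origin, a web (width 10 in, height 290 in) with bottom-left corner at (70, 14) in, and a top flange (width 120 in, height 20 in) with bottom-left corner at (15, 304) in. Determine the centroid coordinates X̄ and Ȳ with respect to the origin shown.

X̄ = 75.00 in, Ȳ = 166.14 in

bottom flange: A = 150 × 14 = 2100.00, centroid at (75.00, 7.00).
web: A = 10 × 290 = 2900.00, centroid at (75.00, 159.00).
top flange: A = 120 × 20 = 2400.00, centroid at (75.00, 314.00).
ΣA = 7400.00 in², ΣAX̄ = 555000.00 in³, ΣAȲ = 1229400.00 in³.
X̄ = 555000.00/7400.00 = 75.00 in; Ȳ = 1229400.00/7400.00 = 166.14 in.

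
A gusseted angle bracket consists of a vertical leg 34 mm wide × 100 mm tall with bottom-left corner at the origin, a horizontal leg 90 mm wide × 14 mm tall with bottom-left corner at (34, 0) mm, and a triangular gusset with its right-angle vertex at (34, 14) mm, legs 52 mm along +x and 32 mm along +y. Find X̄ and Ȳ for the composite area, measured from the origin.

X̄ = 36.43 mm, Ȳ = 36.30 mm

vertical leg: A = 34 × 100 = 3400.00, centroid at (17.00, 50.00).
horizontal leg: A = 90 × 14 = 1260.00, centroid at (79.00, 7.00).
gusset: A = ½·52·32 = 832.00, centroid at (51.33, 24.67).
ΣA = 5492.00 mm², ΣAX̄ = 200049.33 mm³, ΣAȲ = 199342.67 mm³.
X̄ = 200049.33/5492.00 = 36.43 mm; Ȳ = 199342.67/5492.00 = 36.30 mm.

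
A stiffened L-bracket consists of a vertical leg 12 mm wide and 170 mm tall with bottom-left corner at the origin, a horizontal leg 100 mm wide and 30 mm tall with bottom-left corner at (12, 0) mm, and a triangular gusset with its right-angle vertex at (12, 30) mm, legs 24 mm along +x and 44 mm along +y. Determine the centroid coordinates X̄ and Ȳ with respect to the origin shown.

X̄ = 37.50 mm, Ȳ = 43.46 mm

vertical leg: A = 12 × 170 = 2040.00, centroid at (6.00, 85.00).
horizontal leg: A = 100 × 30 = 3000.00, centroid at (62.00, 15.00).
gusset: A = ½·24·44 = 528.00, centroid at (20.00, 44.67).
ΣA = 5568.00 mm², ΣAX̄ = 208800.00 mm³, ΣAȲ = 241984.00 mm³.
X̄ = 208800.00/5568.00 = 37.50 mm; Ȳ = 241984.00/5568.00 = 43.46 mm.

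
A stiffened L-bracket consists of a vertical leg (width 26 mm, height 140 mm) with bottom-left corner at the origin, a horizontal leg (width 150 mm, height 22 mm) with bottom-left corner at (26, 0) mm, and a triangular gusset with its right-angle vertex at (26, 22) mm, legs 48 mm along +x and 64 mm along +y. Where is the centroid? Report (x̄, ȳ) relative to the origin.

vertical leg: A = 26 × 140 = 3640.00, centroid at (13.00, 70.00).
horizontal leg: A = 150 × 22 = 3300.00, centroid at (101.00, 11.00).
gusset: A = ½·48·64 = 1536.00, centroid at (42.00, 43.33).
ΣA = 8476.00 mm², ΣAx̄ = 445132.00 mm³, ΣAȳ = 357660.00 mm³.
x̄ = 445132.00/8476.00 = 52.52 mm; ȳ = 357660.00/8476.00 = 42.20 mm.

x̄ = 52.52 mm, ȳ = 42.20 mm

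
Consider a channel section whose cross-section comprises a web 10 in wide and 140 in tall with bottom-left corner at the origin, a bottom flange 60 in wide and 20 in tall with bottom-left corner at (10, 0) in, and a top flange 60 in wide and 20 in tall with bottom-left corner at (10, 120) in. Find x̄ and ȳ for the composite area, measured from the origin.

Part | A | x̄ᵢ | ȳᵢ | A·x̄ᵢ | A·ȳᵢ
web | 1400.00 | 5.00 | 70.00 | 7000.00 | 98000.00
bottom flange | 1200.00 | 40.00 | 10.00 | 48000.00 | 12000.00
top flange | 1200.00 | 40.00 | 130.00 | 48000.00 | 156000.00
Σ | 3800.00 |  |  | 103000.00 | 266000.00
x̄ = 103000.00 / 3800.00 = 27.11 in
ȳ = 266000.00 / 3800.00 = 70.00 in

x̄ = 27.11 in, ȳ = 70.00 in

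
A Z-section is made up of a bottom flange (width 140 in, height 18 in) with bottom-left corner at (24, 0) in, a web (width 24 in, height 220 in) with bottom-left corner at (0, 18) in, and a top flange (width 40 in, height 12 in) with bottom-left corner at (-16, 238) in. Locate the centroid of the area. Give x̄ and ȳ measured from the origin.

bottom flange: A = 140 × 18 = 2520.00, centroid at (94.00, 9.00).
web: A = 24 × 220 = 5280.00, centroid at (12.00, 128.00).
top flange: A = 40 × 12 = 480.00, centroid at (4.00, 244.00).
ΣA = 8280.00 in²
ΣAx̄ = (2520.00)(94.00) + (5280.00)(12.00) + (480.00)(4.00) = 302160.00 in³
ΣAȳ = (2520.00)(9.00) + (5280.00)(128.00) + (480.00)(244.00) = 815640.00 in³
x̄ = 302160.00 / 8280.00 = 36.49 in
ȳ = 815640.00 / 8280.00 = 98.51 in

x̄ = 36.49 in, ȳ = 98.51 in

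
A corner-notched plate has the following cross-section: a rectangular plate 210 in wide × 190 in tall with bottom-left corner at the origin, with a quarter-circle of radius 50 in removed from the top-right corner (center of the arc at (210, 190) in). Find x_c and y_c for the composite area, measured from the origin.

plate: A = 210 × 190 = 39900.00, centroid at (105.00, 95.00).
removed quarter-circle: A = −¼π·50² = -1963.50, centroid at (188.78, 168.78).
ΣA = 37936.50 in²
ΣAx_c = (39900.00)(105.00) + (-1963.50)(188.78) = 3818832.63 in³
ΣAy_c = (39900.00)(95.00) + (-1963.50)(168.78) = 3459102.54 in³
x_c = 3818832.63 / 37936.50 = 100.66 in
y_c = 3459102.54 / 37936.50 = 91.18 in

x_c = 100.66 in, y_c = 91.18 in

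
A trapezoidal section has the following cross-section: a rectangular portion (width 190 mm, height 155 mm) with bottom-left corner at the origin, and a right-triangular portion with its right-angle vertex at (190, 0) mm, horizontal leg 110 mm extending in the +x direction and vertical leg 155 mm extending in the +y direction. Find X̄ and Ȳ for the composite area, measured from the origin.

X̄ = 124.56 mm, Ȳ = 71.70 mm

rectangular portion: A = 190 × 155 = 29450.00, centroid at (95.00, 77.50).
triangular portion: A = ½·110·155 = 8525.00, centroid at (226.67, 51.67).
ΣA = 37975.00 mm², ΣAX̄ = 4730083.33 mm³, ΣAȲ = 2722833.33 mm³.
X̄ = 4730083.33/37975.00 = 124.56 mm; Ȳ = 2722833.33/37975.00 = 71.70 mm.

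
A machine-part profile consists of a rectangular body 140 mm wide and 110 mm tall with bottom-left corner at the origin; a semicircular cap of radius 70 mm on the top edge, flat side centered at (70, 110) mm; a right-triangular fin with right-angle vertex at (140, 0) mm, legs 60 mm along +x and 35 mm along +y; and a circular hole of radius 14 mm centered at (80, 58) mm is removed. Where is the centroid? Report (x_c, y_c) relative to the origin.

rectangular body: A = 140 × 110 = 15400.00, centroid at (70.00, 55.00).
semicircular top: A = ½π·70² = 7696.90, centroid at (70.00, 139.71).
triangular fin: A = ½·60·35 = 1050.00, centroid at (160.00, 11.67).
hole: A = −π·14² = -615.75, centroid at (80.00, 58.00).
ΣA = 23531.15 mm²
ΣAx_c = (15400.00)(70.00) + (7696.90)(70.00) + (1050.00)(160.00) + (-615.75)(80.00) = 1735522.97 mm³
ΣAy_c = (15400.00)(55.00) + (7696.90)(139.71) + (1050.00)(11.67) + (-615.75)(58.00) = 1898862.26 mm³
x_c = 1735522.97 / 23531.15 = 73.75 mm
y_c = 1898862.26 / 23531.15 = 80.70 mm

x_c = 73.75 mm, y_c = 80.70 mm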